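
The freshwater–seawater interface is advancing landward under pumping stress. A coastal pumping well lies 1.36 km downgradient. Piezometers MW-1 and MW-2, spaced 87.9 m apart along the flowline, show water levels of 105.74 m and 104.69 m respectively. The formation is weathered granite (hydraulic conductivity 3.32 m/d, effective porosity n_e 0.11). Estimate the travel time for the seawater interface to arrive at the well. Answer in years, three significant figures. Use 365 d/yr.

10.3 years

Hydraulic gradient i = (105.74 − 104.69) / 87.9 = 1.05 / 87.9 = 0.01195
q = Ki = 3.32 × 0.01195 = 0.03966 m/d
Seepage velocity v = q / n = 0.03966 / 0.11 = 0.3605 m/d
L = 1.36 km = 1360 m
t = L / v = 1360 / 0.3605 = 3772 d
   = 3772 / 365 = 10.3 yr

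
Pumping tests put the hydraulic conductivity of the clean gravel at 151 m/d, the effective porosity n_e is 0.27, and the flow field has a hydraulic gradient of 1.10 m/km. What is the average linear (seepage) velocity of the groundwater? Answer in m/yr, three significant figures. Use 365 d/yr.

225 m/yr

q = Ki = 151 × 0.0011 = 0.1661 m/d
v = Ki/n = 151·0.0011/0.27 = 0.6152 m/d
   = 0.6152 × 365 = 225 m/yr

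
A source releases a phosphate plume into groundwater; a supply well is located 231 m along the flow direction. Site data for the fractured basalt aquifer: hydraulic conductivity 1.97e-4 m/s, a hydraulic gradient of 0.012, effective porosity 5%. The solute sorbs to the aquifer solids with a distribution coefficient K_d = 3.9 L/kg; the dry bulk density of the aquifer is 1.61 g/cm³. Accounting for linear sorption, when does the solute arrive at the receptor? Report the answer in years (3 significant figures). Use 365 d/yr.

K = 1.97e-4 m/s × 86400 s/d = 17.02 m/d
Darcy flux q = K·i = 17.02 × 0.012 = 0.2042 m/d
v_s = q/n_e = 0.2042/0.05 = 4.085 m/d
Retardation R = 1 + ρ_b·K_d/n = 1 + 1.61×3.9/0.05 = 126.6
Contaminant velocity v_c = v/R = 4.085/126.6 = 0.03227 m/d
t = L/v_c = 231/0.03227 = 7158 d
   = 7158/365 = 19.6 yr

19.6 years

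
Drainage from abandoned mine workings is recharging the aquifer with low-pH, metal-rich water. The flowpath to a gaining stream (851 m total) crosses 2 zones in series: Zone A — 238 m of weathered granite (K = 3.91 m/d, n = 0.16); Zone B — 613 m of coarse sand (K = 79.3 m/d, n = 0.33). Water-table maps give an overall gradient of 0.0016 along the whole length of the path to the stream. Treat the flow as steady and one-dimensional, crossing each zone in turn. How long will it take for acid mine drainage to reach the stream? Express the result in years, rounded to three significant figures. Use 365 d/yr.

33.2 years

Steady 1-D flow in series ⇒ the Darcy flux q is identical in every zone and the zone head losses add (resistances L/K in series).
Σ(L/K) = 238/3.91 + 613/79.3 = 60.87 + 7.730 = 68.60 d
K_eq = L_total / Σ(L/K) = 851 / 68.60 = 12.41 m/d
q = K_eq · i = 12.41 × 0.0016 = 0.01985 m/d (same in every zone)
Zone A: v = q/n = 0.01985/0.16 = 0.1241 m/d → t_A = 238/0.1241 = 1919 d
Zone B: v = q/n = 0.01985/0.33 = 0.06015 m/d → t_B = 613/0.06015 = 10190 d
Total t = 1919 + 10190 = 12110 d
   = 12110 / 365 = 33.2 yr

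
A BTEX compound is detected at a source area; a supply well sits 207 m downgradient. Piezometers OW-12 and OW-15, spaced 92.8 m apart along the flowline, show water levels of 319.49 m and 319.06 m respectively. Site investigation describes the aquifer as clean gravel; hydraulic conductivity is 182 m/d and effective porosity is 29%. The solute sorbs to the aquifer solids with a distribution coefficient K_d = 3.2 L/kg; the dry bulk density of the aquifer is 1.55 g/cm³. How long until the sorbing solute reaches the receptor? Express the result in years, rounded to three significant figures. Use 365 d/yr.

3.53 years

Hydraulic gradient i = (319.49 − 319.06) / 92.8 = 0.43 / 92.8 = 0.004634
q = Ki = 182 × 0.004634 = 0.8433 m/d
Seepage velocity v = q / n = 0.8433 / 0.29 = 2.908 m/d
Retardation R = 1 + ρ_b·K_d/n = 1 + 1.55×3.2/0.29 = 18.10
Contaminant velocity v_c = v/R = 2.908/18.10 = 0.1606 m/d
t = L/v_c = 207/0.1606 = 1289 d
   = 1289/365 = 3.53 yr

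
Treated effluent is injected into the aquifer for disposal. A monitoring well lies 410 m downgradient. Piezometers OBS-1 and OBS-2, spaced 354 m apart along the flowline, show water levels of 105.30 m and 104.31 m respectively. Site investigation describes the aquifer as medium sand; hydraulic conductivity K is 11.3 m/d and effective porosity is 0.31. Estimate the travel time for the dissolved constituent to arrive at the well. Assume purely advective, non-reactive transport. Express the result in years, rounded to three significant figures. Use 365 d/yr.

11.0 years

Hydraulic gradient i = (105.30 − 104.31) / 354 = 0.99 / 354 = 0.002797
Darcy flux q = K·i = 11.3 × 0.002797 = 0.03160 m/d
Seepage velocity v = q / n = 0.03160 / 0.31 = 0.1019 m/d
t = L / v = 410 / 0.1019 = 4022 d
   = 4022 / 365 = 11.0 yr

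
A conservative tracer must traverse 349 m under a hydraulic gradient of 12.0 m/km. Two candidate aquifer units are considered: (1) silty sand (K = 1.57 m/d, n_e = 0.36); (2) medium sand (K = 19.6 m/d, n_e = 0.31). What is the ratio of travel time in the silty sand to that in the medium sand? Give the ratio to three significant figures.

14.5

Unit 1 (silty sand): v = 1.57×0.012/0.36 = 0.05233 m/d, t = 349/0.05233 = 6669 d
Unit 2 (medium sand): v = 19.6×0.012/0.31 = 0.7587 m/d, t = 349/0.7587 = 460.0 d
t(silty sand) / t(medium sand) = 6669/460.0 = 14.5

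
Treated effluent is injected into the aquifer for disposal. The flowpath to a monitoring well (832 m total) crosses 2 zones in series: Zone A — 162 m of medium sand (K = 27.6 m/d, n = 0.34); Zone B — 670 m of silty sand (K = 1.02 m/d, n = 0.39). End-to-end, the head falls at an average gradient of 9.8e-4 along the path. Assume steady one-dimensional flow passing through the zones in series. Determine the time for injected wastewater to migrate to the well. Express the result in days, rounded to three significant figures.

257000 days

Continuity: the same q passes through each zone, so ΔH = q·Σ(L_j/K_j) — the zones act as resistances in series.
Σ(L/K) = 162/27.6 + 670/1.02 = 5.870 + 656.9 = 662.7 d
K_eq = L_total / Σ(L/K) = 832 / 662.7 = 1.255 m/d
q = K_eq · i = 1.255 × 9.8e-4 = 0.001230 m/d (same in every zone)
Zone A: v = q/n = 0.001230/0.34 = 0.003619 m/d → t_A = 162/0.003619 = 44770 d
Zone B: v = q/n = 0.001230/0.39 = 0.003155 m/d → t_B = 670/0.003155 = 212400 d
Total t = 44770 + 212400 = 257200 d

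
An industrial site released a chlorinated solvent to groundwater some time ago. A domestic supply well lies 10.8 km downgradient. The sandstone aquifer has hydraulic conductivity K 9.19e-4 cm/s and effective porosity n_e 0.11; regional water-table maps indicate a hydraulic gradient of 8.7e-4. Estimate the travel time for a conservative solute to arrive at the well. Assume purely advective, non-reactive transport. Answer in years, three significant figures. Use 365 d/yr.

K = 9.19e-4 cm/s × 864 = 0.7940 m/d
q = Ki = 0.7940 × 8.7e-4 = 6.908e-4 m/d
Seepage velocity v = q / n = 6.908e-4 / 0.11 = 0.006280 m/d
L = 10.8 km = 10800 m
t = L / v = 10800 / 0.006280 = 1.720e6 d
   = 1.720e6 / 365 = 4710 yr

4710 years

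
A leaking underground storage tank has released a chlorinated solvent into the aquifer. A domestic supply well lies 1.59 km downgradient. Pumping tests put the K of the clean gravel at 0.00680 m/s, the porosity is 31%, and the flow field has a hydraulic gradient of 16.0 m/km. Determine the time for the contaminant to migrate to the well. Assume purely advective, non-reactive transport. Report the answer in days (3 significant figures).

52.4 days

K = 0.00680 m/s × 86400 s/d = 587.5 m/d
q = Ki = 587.5 × 0.016 = 9.400 m/d
v = Ki/n = 587.5·0.016/0.31 = 30.32 m/d
L = 1.59 km = 1590 m
t = L / v = 1590 / 30.32 = 52.43 d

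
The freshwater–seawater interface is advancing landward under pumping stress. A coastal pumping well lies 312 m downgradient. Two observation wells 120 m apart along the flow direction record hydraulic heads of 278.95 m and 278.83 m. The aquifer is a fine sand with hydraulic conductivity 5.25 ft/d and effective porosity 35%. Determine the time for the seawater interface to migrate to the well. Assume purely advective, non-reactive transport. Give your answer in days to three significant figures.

Hydraulic gradient i = (278.95 − 278.83) / 120 = 0.12 / 120 = 0.001000
K = 5.25 ft/d × 0.3048 = 1.600 m/d
q = Ki = 1.600 × 0.001000 = 0.001600 m/d
Seepage velocity v = q / n = 0.001600 / 0.35 = 0.004572 m/d
t = L / v = 312 / 0.004572 = 68240 d

68200 days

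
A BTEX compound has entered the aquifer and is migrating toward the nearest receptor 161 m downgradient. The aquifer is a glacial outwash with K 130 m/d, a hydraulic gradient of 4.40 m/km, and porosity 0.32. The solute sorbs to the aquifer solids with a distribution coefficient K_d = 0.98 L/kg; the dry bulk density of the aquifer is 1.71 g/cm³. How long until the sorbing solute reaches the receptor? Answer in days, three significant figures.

562 days

Specific discharge q = 130 × 0.0044 = 0.5720 m/d
Average linear velocity = 0.5720 / 0.32 = 1.788 m/d
Retardation R = 1 + ρ_b·K_d/n = 1 + 1.71×0.98/0.32 = 6.237
Contaminant velocity v_c = v/R = 1.788/6.237 = 0.2866 m/d
t = L/v_c = 161/0.2866 = 561.8 d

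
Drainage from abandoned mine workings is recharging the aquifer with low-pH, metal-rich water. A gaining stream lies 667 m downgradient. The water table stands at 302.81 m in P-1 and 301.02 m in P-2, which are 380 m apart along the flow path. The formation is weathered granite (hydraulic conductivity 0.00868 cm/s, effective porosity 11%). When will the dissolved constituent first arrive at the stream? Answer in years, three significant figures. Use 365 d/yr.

5.69 years

Hydraulic gradient i = (302.81 − 301.02) / 380 = 1.79 / 380 = 0.004711
K = 0.00868 cm/s × 864 = 7.500 m/d
Darcy flux q = K·i = 7.500 × 0.004711 = 0.03533 m/d
Seepage velocity v = q / n = 0.03533 / 0.11 = 0.3212 m/d
t = L / v = 667 / 0.3212 = 2077 d
   = 2077 / 365 = 5.69 yr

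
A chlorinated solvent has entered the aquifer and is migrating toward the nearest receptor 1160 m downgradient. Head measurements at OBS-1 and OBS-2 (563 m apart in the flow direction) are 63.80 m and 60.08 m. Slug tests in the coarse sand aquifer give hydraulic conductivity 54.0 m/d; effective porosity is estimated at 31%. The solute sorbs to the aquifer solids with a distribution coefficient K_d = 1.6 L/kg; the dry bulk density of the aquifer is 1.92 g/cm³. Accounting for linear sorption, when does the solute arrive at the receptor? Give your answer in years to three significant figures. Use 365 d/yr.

30.1 years

Hydraulic gradient i = (63.80 − 60.08) / 563 = 3.72 / 563 = 0.006607
Darcy flux q = K·i = 54.0 × 0.006607 = 0.3568 m/d
v_s = q/n_e = 0.3568/0.31 = 1.151 m/d
Retardation R = 1 + ρ_b·K_d/n = 1 + 1.92×1.6/0.31 = 10.91
Contaminant velocity v_c = v/R = 1.151/10.91 = 0.1055 m/d
t = L/v_c = 1160/0.1055 = 11000 d
   = 11000/365 = 30.1 yr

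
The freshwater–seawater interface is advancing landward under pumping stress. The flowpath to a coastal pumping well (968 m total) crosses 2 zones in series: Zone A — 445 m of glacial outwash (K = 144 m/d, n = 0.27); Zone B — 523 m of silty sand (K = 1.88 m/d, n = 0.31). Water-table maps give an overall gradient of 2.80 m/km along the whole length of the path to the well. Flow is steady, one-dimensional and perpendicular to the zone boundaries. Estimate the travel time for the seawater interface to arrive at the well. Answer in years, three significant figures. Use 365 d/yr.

80.3 years

Continuity: the same q passes through each zone, so ΔH = q·Σ(L_j/K_j) — the zones act as resistances in series.
Σ(L/K) = 445/144 + 523/1.88 = 3.090 + 278.2 = 281.3 d
K_eq = L_total / Σ(L/K) = 968 / 281.3 = 3.441 m/d
q = K_eq · i = 3.441 × 0.0028 = 0.009636 m/d (same in every zone)
Zone A: v = q/n = 0.009636/0.27 = 0.03569 m/d → t_A = 445/0.03569 = 12470 d
Zone B: v = q/n = 0.009636/0.31 = 0.03108 m/d → t_B = 523/0.03108 = 16830 d
Total t = 12470 + 16830 = 29290 d
   = 29290 / 365 = 80.3 yr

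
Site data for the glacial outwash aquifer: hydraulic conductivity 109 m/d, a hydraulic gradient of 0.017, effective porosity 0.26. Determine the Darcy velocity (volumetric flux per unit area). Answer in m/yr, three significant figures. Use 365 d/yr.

Darcy flux q = K·i = 109 × 0.017 = 1.853 m/d
   = 1.853 × 365 = 676 m/yr

676 m/yr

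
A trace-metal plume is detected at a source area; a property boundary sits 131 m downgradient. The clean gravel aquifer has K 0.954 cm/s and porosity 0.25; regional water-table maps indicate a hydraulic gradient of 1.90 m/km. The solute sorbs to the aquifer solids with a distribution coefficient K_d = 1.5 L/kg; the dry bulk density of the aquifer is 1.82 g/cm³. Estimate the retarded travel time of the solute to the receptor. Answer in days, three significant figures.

249 days

K = 0.954 cm/s × 864 = 824.3 m/d
Specific discharge q = 824.3 × 0.0019 = 1.566 m/d
v = Ki/n = 824.3·0.0019/0.25 = 6.264 m/d
Retardation R = 1 + ρ_b·K_d/n = 1 + 1.82×1.5/0.25 = 11.92
Contaminant velocity v_c = v/R = 6.264/11.92 = 0.5255 m/d
t = L/v_c = 131/0.5255 = 249.3 d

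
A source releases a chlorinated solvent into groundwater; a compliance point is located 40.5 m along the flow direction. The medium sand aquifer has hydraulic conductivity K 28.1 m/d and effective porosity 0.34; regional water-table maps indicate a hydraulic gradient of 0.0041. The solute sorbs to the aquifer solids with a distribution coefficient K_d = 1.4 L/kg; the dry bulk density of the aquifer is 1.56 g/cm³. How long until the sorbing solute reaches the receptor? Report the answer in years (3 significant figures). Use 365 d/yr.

Darcy flux q = K·i = 28.1 × 0.0041 = 0.1152 m/d
Average linear velocity = 0.1152 / 0.34 = 0.3389 m/d
Retardation R = 1 + ρ_b·K_d/n = 1 + 1.56×1.4/0.34 = 7.424
Contaminant velocity v_c = v/R = 0.3389/7.424 = 0.04565 m/d
t = L/v_c = 40.5/0.04565 = 887.3 d
   = 887.3/365 = 2.43 yr

2.43 years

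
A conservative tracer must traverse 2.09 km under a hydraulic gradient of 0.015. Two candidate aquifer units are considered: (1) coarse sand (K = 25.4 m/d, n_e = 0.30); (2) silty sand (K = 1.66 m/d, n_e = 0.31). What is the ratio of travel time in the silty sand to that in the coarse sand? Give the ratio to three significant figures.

Unit 1 (coarse sand): v = 25.4×0.015/0.30 = 1.270 m/d, t = 2090/1.270 = 1646 d
Unit 2 (silty sand): v = 1.66×0.015/0.31 = 0.08032 m/d, t = 2090/0.08032 = 26020 d
t(silty sand) / t(coarse sand) = 26020/1646 = 15.8

15.8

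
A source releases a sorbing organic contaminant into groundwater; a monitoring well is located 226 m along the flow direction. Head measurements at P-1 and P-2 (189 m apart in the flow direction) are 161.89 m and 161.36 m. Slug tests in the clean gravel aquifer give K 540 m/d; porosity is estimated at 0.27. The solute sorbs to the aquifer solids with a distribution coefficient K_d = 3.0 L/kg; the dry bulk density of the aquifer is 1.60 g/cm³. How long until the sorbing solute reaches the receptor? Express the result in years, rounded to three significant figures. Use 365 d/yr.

Hydraulic gradient i = (161.89 − 161.36) / 189 = 0.53 / 189 = 0.002804
Darcy flux q = K·i = 540 × 0.002804 = 1.514 m/d
v_s = q/n_e = 1.514/0.27 = 5.608 m/d
Retardation R = 1 + ρ_b·K_d/n = 1 + 1.60×3.0/0.27 = 18.78
Contaminant velocity v_c = v/R = 5.608/18.78 = 0.2987 m/d
t = L/v_c = 226/0.2987 = 756.7 d
   = 756.7/365 = 2.07 yr

2.07 years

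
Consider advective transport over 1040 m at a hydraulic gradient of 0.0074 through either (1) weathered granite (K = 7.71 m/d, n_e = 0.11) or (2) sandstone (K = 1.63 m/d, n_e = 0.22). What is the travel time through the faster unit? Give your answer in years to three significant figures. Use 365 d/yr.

5.49 years

Unit 1 (weathered granite): v = 7.71×0.0074/0.11 = 0.5187 m/d, t = 1040/0.5187 = 2005 d
Unit 2 (sandstone): v = 1.63×0.0074/0.22 = 0.05483 m/d, t = 1040/0.05483 = 18970 d
Faster: 2005 d / 365 = 5.49 yr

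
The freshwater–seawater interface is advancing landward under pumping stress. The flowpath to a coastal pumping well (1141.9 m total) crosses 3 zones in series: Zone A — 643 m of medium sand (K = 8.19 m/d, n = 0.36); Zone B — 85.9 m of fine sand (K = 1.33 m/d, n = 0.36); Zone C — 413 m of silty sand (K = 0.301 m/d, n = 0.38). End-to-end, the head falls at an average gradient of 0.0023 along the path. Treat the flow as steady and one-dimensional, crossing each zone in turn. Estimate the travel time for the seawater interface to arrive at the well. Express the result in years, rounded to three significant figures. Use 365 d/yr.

For zones in series the flux q is common to all zones; the equivalent conductivity is the harmonic (thickness-weighted) mean, K_eq = L_total / Σ(L_j/K_j).
Σ(L/K) = 643/8.19 + 85.9/1.33 + 413/0.301 = 78.51 + 64.59 + 1372 = 1515 d
K_eq = L_total / Σ(L/K) = 1141.9 / 1515 = 0.7536 m/d
q = K_eq · i = 0.7536 × 0.0023 = 0.001733 m/d (same in every zone)
Zone A: v = q/n = 0.001733/0.36 = 0.004815 m/d → t_A = 643/0.004815 = 133500 d
Zone B: v = q/n = 0.001733/0.36 = 0.004815 m/d → t_B = 85.9/0.004815 = 17840 d
Zone C: v = q/n = 0.001733/0.38 = 0.004561 m/d → t_C = 413/0.004561 = 90540 d
Total t = 133500 + 17840 + 90540 = 241900 d
   = 241900 / 365 = 663 yr

663 years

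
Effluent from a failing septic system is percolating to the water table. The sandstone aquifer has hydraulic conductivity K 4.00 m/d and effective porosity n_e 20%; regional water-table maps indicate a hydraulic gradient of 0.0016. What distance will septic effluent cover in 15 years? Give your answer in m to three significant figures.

175 m

q = Ki = 4.00 × 0.0016 = 0.006400 m/d
v_s = q/n_e = 0.006400/0.20 = 0.03200 m/d
T = 15 yr × 365 = 5475 d
L = v × T = 0.03200 × 5475 = 175.2 m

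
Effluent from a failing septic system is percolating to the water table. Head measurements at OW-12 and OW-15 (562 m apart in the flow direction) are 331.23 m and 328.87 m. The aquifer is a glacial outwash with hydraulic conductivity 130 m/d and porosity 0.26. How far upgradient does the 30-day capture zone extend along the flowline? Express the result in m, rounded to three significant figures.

63.0 m

Hydraulic gradient i = (331.23 − 328.87) / 562 = 2.36 / 562 = 0.004199
q = Ki = 130 × 0.004199 = 0.5459 m/d
v = Ki/n = 130·0.004199/0.26 = 2.100 m/d
L = v × T = 2.100 × 30 = 62.99 m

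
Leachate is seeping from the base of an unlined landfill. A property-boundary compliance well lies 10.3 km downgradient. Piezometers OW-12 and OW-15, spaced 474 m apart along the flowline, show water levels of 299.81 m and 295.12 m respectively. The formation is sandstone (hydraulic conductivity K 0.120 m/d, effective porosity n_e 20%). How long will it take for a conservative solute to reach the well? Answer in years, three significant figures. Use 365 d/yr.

4750 years

Hydraulic gradient i = (299.81 − 295.12) / 474 = 4.69 / 474 = 0.009895
Specific discharge q = 0.120 × 0.009895 = 0.001187 m/d
Seepage velocity v = q / n = 0.001187 / 0.20 = 0.005937 m/d
L = 10.3 km = 10300 m
t = L / v = 10300 / 0.005937 = 1.735e6 d
   = 1.735e6 / 365 = 4750 yr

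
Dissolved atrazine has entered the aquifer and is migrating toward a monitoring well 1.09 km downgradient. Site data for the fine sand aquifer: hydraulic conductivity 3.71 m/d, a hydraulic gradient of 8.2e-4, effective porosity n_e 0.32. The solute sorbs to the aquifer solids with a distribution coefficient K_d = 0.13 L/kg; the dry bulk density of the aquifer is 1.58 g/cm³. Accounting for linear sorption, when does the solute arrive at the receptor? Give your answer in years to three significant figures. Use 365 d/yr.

Specific discharge q = 3.71 × 8.2e-4 = 0.003042 m/d
v_s = q/n_e = 0.003042/0.32 = 0.009507 m/d
Retardation R = 1 + ρ_b·K_d/n = 1 + 1.58×0.13/0.32 = 1.642
Contaminant velocity v_c = v/R = 0.009507/1.642 = 0.005790 m/d
L = 1.09 km = 1090 m
t = L/v_c = 1090/0.005790 = 188200 d
   = 188200/365 = 516 yr

516 years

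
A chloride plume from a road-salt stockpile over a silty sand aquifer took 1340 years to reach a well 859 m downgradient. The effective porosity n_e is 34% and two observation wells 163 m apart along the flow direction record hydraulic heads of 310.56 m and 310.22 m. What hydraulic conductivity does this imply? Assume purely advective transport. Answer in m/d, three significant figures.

Hydraulic gradient i = (310.56 − 310.22) / 163 = 0.34 / 163 = 0.002086
t = 1340 years = 489100 d
v = L / t = 859 / 489100 = 0.001756 m/d
K = v · n / i = 0.001756 × 0.34 / 0.002086 = 0.286 m/d

0.286 m/d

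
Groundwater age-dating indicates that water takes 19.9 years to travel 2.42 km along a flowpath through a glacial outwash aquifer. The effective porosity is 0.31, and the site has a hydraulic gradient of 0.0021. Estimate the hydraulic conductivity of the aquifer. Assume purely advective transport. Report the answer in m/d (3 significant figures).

t = 19.9 years = 7263 d
L = 2.42 km = 2420 m
v = L / t = 2420 / 7263 = 0.3332 m/d
K = v · n / i = 0.3332 × 0.31 / 0.0021 = 49.2 m/d

49.2 m/d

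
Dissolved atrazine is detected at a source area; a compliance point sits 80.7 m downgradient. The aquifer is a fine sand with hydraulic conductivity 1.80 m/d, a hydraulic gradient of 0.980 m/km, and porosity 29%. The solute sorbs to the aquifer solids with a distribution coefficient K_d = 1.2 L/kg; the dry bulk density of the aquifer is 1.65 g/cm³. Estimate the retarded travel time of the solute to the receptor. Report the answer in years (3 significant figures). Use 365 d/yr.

Specific discharge q = 1.80 × 9.8e-4 = 0.001764 m/d
Average linear velocity = 0.001764 / 0.29 = 0.006083 m/d
Retardation R = 1 + ρ_b·K_d/n = 1 + 1.65×1.2/0.29 = 7.828
Contaminant velocity v_c = v/R = 0.006083/7.828 = 7.771e-4 m/d
t = L/v_c = 80.7/7.771e-4 = 103800 d
   = 103800/365 = 285 yr

285 years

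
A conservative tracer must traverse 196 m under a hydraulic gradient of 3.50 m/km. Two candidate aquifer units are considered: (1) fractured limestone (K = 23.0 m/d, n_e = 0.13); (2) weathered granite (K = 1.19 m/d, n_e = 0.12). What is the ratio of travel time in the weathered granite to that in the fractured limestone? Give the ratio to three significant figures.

Unit 1 (fractured limestone): v = 23.0×0.0035/0.13 = 0.6192 m/d, t = 196/0.6192 = 316.5 d
Unit 2 (weathered granite): v = 1.19×0.0035/0.12 = 0.03471 m/d, t = 196/0.03471 = 5647 d
t(weathered granite) / t(fractured limestone) = 5647/316.5 = 17.8

17.8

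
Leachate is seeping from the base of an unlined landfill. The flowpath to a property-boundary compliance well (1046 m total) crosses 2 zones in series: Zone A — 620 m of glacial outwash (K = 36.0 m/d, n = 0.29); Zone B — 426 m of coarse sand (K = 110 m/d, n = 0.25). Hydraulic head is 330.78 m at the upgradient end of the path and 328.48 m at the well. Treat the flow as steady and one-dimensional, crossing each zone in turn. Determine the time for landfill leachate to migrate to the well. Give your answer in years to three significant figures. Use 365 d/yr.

7.19 years

Total head drop ΔH = 330.78 − 328.48 = 2.30 m
Continuity: the same q passes through each zone, so ΔH = q·Σ(L_j/K_j) — the zones act as resistances in series.
Σ(L/K) = 620/36.0 + 426/110 = 17.22 + 3.873 = 21.09 d
q = ΔH / Σ(L/K) = 2.30 / 21.09 = 0.1090 m/d (same in every zone)
Zone A: v = q/n = 0.1090/0.29 = 0.3760 m/d → t_A = 620/0.3760 = 1649 d
Zone B: v = q/n = 0.1090/0.25 = 0.4361 m/d → t_B = 426/0.4361 = 976.8 d
Total t = 1649 + 976.8 = 2626 d
   = 2626 / 365 = 7.19 yr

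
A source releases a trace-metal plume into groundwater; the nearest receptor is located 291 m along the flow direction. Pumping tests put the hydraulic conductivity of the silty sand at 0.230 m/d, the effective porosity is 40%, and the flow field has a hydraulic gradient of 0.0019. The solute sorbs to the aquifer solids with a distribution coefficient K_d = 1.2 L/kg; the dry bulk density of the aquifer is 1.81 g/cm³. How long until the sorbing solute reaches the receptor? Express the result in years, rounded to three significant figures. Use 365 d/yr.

4690 years

q = Ki = 0.230 × 0.0019 = 4.370e-4 m/d
Average linear velocity = 4.370e-4 / 0.40 = 0.001093 m/d
Retardation R = 1 + ρ_b·K_d/n = 1 + 1.81×1.2/0.40 = 6.430
Contaminant velocity v_c = v/R = 0.001093/6.430 = 1.699e-4 m/d
t = L/v_c = 291/1.699e-4 = 1.713e6 d
   = 1.713e6/365 = 4690 yr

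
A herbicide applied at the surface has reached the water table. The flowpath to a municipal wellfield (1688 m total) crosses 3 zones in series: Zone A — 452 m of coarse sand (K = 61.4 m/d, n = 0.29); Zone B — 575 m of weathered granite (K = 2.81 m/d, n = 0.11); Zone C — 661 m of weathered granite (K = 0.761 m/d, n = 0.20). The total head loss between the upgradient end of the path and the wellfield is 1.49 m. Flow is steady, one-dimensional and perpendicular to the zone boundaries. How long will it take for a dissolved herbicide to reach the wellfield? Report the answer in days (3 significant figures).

Continuity: the same q passes through each zone, so ΔH = q·Σ(L_j/K_j) — the zones act as resistances in series.
Σ(L/K) = 452/61.4 + 575/2.81 + 661/0.761 = 7.362 + 204.6 + 868.6 = 1081 d
q = ΔH / Σ(L/K) = 1.49 / 1081 = 0.001379 m/d (same in every zone)
Zone A: v = q/n = 0.001379/0.29 = 0.004755 m/d → t_A = 452/0.004755 = 95060 d
Zone B: v = q/n = 0.001379/0.11 = 0.01254 m/d → t_B = 575/0.01254 = 45870 d
Zone C: v = q/n = 0.001379/0.20 = 0.006894 m/d → t_C = 661/0.006894 = 95870 d
Total t = 95060 + 45870 + 95870 = 236800 d

237000 days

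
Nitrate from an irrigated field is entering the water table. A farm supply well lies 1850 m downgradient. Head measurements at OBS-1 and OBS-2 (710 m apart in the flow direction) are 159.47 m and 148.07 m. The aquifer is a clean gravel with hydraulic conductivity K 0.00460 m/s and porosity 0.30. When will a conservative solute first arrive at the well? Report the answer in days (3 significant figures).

Hydraulic gradient i = (159.47 − 148.07) / 710 = 11.40 / 710 = 0.01606
K = 0.00460 m/s × 86400 s/d = 397.4 m/d
Darcy flux q = K·i = 397.4 × 0.01606 = 6.381 m/d
v = Ki/n = 397.4·0.01606/0.30 = 21.27 m/d
t = L / v = 1850 / 21.27 = 86.97 d

87.0 days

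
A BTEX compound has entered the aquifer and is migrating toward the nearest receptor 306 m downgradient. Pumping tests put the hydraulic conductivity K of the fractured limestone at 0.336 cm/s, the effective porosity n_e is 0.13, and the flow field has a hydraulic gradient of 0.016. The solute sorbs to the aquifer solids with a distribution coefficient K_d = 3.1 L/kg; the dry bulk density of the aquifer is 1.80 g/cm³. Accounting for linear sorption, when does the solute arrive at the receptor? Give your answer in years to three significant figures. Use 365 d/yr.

K = 0.336 cm/s × 864 = 290.3 m/d
q = Ki = 290.3 × 0.016 = 4.645 m/d
v = Ki/n = 290.3·0.016/0.13 = 35.73 m/d
Retardation R = 1 + ρ_b·K_d/n = 1 + 1.80×3.1/0.13 = 43.92
Contaminant velocity v_c = v/R = 35.73/43.92 = 0.8135 m/d
t = L/v_c = 306/0.8135 = 376.2 d
   = 376.2/365 = 1.03 yr

1.03 years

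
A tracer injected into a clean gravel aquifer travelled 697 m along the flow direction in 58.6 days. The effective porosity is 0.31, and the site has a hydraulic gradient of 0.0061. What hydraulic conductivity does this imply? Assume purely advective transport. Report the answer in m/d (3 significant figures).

604 m/d

v = L / t = 697 / 58.6 = 11.89 m/d
K = v · n / i = 11.89 × 0.31 / 0.0061 = 604 m/d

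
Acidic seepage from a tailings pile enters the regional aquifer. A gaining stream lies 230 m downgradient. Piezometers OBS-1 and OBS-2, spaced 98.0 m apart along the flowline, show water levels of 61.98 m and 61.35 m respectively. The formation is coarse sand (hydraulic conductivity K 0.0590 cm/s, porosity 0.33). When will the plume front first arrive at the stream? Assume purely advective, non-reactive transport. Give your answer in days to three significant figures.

Hydraulic gradient i = (61.98 − 61.35) / 98.0 = 0.63 / 98.0 = 0.006429
K = 0.0590 cm/s × 864 = 50.98 m/d
Specific discharge q = 50.98 × 0.006429 = 0.3277 m/d
v = Ki/n = 50.98·0.006429/0.33 = 0.9930 m/d
t = L / v = 230 / 0.9930 = 231.6 d

232 days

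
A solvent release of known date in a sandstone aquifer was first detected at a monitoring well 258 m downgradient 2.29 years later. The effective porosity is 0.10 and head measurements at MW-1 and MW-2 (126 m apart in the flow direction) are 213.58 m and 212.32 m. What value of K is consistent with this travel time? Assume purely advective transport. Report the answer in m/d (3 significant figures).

3.09 m/d

Hydraulic gradient i = (213.58 − 212.32) / 126 = 1.26 / 126 = 0.01000
t = 2.29 years = 835.9 d
v = L / t = 258 / 835.9 = 0.3087 m/d
K = v · n / i = 0.3087 × 0.10 / 0.01000 = 3.09 m/d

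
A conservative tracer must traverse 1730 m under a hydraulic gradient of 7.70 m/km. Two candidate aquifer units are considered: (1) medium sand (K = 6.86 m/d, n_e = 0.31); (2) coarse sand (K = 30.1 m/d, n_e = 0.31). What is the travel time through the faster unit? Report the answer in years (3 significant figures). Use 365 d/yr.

6.34 years

Unit 1 (medium sand): v = 6.86×0.0077/0.31 = 0.1704 m/d, t = 1730/0.1704 = 10150 d
Unit 2 (coarse sand): v = 30.1×0.0077/0.31 = 0.7476 m/d, t = 1730/0.7476 = 2314 d
Faster: 2314 d / 365 = 6.34 yr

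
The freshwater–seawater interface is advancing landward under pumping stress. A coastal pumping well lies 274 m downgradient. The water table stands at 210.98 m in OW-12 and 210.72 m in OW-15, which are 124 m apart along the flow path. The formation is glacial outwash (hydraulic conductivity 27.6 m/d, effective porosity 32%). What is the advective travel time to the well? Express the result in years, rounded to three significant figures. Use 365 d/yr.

Hydraulic gradient i = (210.98 − 210.72) / 124 = 0.26 / 124 = 0.002097
q = Ki = 27.6 × 0.002097 = 0.05787 m/d
v = Ki/n = 27.6·0.002097/0.32 = 0.1808 m/d
t = L / v = 274 / 0.1808 = 1515 d
   = 1515 / 365 = 4.15 yr

4.15 years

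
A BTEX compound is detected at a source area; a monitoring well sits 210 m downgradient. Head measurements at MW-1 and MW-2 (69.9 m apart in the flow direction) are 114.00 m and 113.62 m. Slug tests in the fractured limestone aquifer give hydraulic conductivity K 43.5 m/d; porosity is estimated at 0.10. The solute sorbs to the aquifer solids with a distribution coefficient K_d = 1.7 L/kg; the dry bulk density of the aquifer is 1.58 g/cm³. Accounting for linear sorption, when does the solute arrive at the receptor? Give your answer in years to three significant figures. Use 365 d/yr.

6.78 years

Hydraulic gradient i = (114.00 − 113.62) / 69.9 = 0.38 / 69.9 = 0.005436
Darcy flux q = K·i = 43.5 × 0.005436 = 0.2365 m/d
Seepage velocity v = q / n = 0.2365 / 0.10 = 2.365 m/d
Retardation R = 1 + ρ_b·K_d/n = 1 + 1.58×1.7/0.10 = 27.86
Contaminant velocity v_c = v/R = 2.365/27.86 = 0.08488 m/d
t = L/v_c = 210/0.08488 = 2474 d
   = 2474/365 = 6.78 yr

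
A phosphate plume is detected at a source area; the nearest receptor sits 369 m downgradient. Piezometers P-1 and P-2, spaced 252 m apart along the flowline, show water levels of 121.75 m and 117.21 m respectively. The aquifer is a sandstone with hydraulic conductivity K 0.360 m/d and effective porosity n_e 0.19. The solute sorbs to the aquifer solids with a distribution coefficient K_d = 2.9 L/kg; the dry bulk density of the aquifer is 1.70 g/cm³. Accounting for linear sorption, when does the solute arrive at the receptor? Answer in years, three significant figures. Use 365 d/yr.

798 years

Hydraulic gradient i = (121.75 − 117.21) / 252 = 4.54 / 252 = 0.01802
Specific discharge q = 0.360 × 0.01802 = 0.006486 m/d
v_s = q/n_e = 0.006486/0.19 = 0.03414 m/d
Retardation R = 1 + ρ_b·K_d/n = 1 + 1.70×2.9/0.19 = 26.95
Contaminant velocity v_c = v/R = 0.03414/26.95 = 0.001267 m/d
t = L/v_c = 369/0.001267 = 291300 d
   = 291300/365 = 798 yr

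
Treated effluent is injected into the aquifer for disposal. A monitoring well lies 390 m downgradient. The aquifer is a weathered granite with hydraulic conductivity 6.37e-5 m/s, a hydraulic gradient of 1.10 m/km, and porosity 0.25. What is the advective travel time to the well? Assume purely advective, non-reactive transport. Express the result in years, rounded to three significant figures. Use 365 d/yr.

44.1 years

K = 6.37e-5 m/s × 86400 s/d = 5.504 m/d
Darcy flux q = K·i = 5.504 × 0.0011 = 0.006054 m/d
v = Ki/n = 5.504·0.0011/0.25 = 0.02422 m/d
t = L / v = 390 / 0.02422 = 16100 d
   = 16100 / 365 = 44.1 yr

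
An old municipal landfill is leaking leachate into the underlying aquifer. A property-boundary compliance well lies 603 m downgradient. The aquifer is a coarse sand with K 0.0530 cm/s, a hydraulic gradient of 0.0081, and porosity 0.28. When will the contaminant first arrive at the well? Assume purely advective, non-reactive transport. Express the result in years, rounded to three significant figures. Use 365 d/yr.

K = 0.0530 cm/s × 864 = 45.79 m/d
Darcy flux q = K·i = 45.79 × 0.0081 = 0.3709 m/d
Average linear velocity = 0.3709 / 0.28 = 1.325 m/d
t = L / v = 603 / 1.325 = 455.2 d
   = 455.2 / 365 = 1.25 yr

1.25 years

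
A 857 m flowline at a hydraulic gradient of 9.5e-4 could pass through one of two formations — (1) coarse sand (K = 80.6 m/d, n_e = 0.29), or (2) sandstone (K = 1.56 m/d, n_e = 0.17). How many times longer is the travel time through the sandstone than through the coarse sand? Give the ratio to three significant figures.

Unit 1 (coarse sand): v = 80.6×9.5e-4/0.29 = 0.2640 m/d, t = 857/0.2640 = 3246 d
Unit 2 (sandstone): v = 1.56×9.5e-4/0.17 = 0.008718 m/d, t = 857/0.008718 = 98310 d
t(sandstone) / t(coarse sand) = 98310/3246 = 30.3

30.3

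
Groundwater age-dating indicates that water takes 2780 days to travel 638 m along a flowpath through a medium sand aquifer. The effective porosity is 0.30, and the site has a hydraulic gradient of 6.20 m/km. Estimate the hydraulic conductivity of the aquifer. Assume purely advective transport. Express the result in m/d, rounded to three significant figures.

11.1 m/d

v = L / t = 638 / 2780 = 0.2295 m/d
K = v · n / i = 0.2295 × 0.30 / 0.0062 = 11.1 m/d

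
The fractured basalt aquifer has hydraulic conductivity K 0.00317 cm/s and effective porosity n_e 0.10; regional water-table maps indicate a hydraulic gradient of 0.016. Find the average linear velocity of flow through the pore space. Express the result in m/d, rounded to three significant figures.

K = 0.00317 cm/s × 864 = 2.739 m/d
Specific discharge q = 2.739 × 0.016 = 0.04382 m/d
v = Ki/n = 2.739·0.016/0.10 = 0.4382 m/d

0.438 m/d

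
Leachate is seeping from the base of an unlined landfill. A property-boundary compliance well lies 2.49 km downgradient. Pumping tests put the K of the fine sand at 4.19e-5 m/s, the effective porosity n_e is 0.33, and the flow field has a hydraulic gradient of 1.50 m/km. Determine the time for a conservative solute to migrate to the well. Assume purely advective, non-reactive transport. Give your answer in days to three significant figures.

K = 4.19e-5 m/s × 86400 s/d = 3.620 m/d
Darcy flux q = K·i = 3.620 × 0.0015 = 0.005430 m/d
v = Ki/n = 3.620·0.0015/0.33 = 0.01646 m/d
L = 2.49 km = 2490 m
t = L / v = 2490 / 0.01646 = 151300 d

151000 days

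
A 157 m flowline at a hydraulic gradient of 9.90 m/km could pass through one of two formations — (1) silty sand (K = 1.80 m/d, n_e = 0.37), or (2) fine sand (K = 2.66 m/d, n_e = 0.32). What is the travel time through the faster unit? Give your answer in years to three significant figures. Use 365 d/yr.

Unit 1 (silty sand): v = 1.80×0.0099/0.37 = 0.04816 m/d, t = 157/0.04816 = 3260 d
Unit 2 (fine sand): v = 2.66×0.0099/0.32 = 0.08229 m/d, t = 157/0.08229 = 1908 d
Faster: 1908 d / 365 = 5.23 yr

5.23 years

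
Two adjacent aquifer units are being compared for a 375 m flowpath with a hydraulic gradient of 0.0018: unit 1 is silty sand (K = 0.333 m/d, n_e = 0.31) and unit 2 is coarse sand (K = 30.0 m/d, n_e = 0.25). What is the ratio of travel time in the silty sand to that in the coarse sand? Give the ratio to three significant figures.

Unit 1 (silty sand): v = 0.333×0.0018/0.31 = 0.001934 m/d, t = 375/0.001934 = 193900 d
Unit 2 (coarse sand): v = 30.0×0.0018/0.25 = 0.2160 m/d, t = 375/0.2160 = 1736 d
t(silty sand) / t(coarse sand) = 193900/1736 = 112

112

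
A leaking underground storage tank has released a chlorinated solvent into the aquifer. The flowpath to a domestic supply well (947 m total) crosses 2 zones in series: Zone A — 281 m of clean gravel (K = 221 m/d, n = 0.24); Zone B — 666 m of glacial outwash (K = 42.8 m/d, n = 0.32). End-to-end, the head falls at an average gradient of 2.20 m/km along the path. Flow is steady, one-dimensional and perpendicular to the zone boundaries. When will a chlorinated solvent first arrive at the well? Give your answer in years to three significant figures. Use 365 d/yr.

6.21 years

Steady 1-D flow in series ⇒ the Darcy flux q is identical in every zone and the zone head losses add (resistances L/K in series).
Σ(L/K) = 281/221 + 666/42.8 = 1.271 + 15.56 = 16.83 d
K_eq = L_total / Σ(L/K) = 947 / 16.83 = 56.26 m/d
q = K_eq · i = 56.26 × 0.0022 = 0.1238 m/d (same in every zone)
Zone A: v = q/n = 0.1238/0.24 = 0.5157 m/d → t_A = 281/0.5157 = 544.9 d
Zone B: v = q/n = 0.1238/0.32 = 0.3868 m/d → t_B = 666/0.3868 = 1722 d
Total t = 544.9 + 1722 = 2267 d
   = 2267 / 365 = 6.21 yr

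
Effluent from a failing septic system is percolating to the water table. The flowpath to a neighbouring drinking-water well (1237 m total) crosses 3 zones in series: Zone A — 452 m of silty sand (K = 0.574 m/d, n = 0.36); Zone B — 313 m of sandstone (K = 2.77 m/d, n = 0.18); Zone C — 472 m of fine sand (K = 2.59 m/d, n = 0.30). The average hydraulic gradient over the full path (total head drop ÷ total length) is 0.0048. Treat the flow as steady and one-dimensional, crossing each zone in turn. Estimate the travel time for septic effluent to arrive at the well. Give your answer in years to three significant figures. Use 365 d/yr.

For zones in series the flux q is common to all zones; the equivalent conductivity is the harmonic (thickness-weighted) mean, K_eq = L_total / Σ(L_j/K_j).
Σ(L/K) = 452/0.574 + 313/2.77 + 472/2.59 = 787.5 + 113.0 + 182.2 = 1083 d
K_eq = L_total / Σ(L/K) = 1237 / 1083 = 1.143 m/d
q = K_eq · i = 1.143 × 0.0048 = 0.005484 m/d (same in every zone)
Zone A: v = q/n = 0.005484/0.36 = 0.01523 m/d → t_A = 452/0.01523 = 29670 d
Zone B: v = q/n = 0.005484/0.18 = 0.03047 m/d → t_B = 313/0.03047 = 10270 d
Zone C: v = q/n = 0.005484/0.30 = 0.01828 m/d → t_C = 472/0.01828 = 25820 d
Total t = 29670 + 10270 + 25820 = 65760 d
   = 65760 / 365 = 180 yr

180 years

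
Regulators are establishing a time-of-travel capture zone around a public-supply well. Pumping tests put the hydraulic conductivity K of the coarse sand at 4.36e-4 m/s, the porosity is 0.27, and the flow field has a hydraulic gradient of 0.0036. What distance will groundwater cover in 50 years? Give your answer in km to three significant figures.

9.17 km

K = 4.36e-4 m/s × 86400 s/d = 37.67 m/d
q = Ki = 37.67 × 0.0036 = 0.1356 m/d
Seepage velocity v = q / n = 0.1356 / 0.27 = 0.5023 m/d
T = 50 yr × 365 = 18250 d
L = v × T = 0.5023 × 18250 = 9166 m
   = 9.17 km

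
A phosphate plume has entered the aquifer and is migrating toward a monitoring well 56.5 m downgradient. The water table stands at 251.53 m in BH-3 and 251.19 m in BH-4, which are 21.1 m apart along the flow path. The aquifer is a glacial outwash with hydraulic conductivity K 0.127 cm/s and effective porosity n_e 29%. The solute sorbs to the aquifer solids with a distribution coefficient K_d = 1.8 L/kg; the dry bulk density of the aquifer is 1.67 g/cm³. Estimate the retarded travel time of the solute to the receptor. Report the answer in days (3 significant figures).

105 days

Hydraulic gradient i = (251.53 − 251.19) / 21.1 = 0.34 / 21.1 = 0.01611
K = 0.127 cm/s × 864 = 109.7 m/d
q = Ki = 109.7 × 0.01611 = 1.768 m/d
Average linear velocity = 1.768 / 0.29 = 6.097 m/d
Retardation R = 1 + ρ_b·K_d/n = 1 + 1.67×1.8/0.29 = 11.37
Contaminant velocity v_c = v/R = 6.097/11.37 = 0.5364 m/d
t = L/v_c = 56.5/0.5364 = 105.3 d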